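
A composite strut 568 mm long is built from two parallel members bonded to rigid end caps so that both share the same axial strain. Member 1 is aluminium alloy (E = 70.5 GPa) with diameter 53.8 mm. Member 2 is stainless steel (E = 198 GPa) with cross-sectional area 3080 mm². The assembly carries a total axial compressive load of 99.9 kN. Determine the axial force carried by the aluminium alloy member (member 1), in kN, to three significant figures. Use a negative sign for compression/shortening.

-20.8 kN

A_1 = 2273 mm².
Equal strain + equilibrium ⇒ each member carries load in proportion to AE: A₁E₁ = 160300000 N, A₂E₂ = 609800000 N, ΣAE = 770100000 N.
F₁ = P·A₁E₁/ΣAE = -99900·160300000/770100000 = -20790 N.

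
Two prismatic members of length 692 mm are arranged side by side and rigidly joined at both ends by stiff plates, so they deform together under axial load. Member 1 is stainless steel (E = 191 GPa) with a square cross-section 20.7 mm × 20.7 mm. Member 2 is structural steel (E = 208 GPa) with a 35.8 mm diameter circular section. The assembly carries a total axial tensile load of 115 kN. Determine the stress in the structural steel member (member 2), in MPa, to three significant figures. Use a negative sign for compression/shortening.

82.1 MPa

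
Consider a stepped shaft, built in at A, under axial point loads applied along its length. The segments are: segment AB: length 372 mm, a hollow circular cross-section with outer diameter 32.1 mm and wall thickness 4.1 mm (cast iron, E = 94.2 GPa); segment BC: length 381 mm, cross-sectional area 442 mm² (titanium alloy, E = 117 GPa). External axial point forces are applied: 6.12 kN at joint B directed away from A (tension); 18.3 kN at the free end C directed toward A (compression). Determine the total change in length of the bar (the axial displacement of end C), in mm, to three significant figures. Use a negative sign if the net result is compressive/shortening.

Internal axial forces (sectioning from the free end, tension +): N_BC = -18.3 kN, N_AB = -12.18 kN.
A_AB = 360.7 mm².
δ_AB = -12180·372/(360.7·94200) = -0.1334 mm
δ_BC = -18300·381/(442·117000) = -0.1348 mm
δ = Σδ_i = -0.2682 mm.

-0.268 mm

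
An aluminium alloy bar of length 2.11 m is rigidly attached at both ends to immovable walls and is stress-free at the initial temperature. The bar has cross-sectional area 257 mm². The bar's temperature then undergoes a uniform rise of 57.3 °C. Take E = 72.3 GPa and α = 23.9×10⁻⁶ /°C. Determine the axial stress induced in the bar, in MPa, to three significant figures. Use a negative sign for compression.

Free thermal expansion αLΔT = 23.9e-6 · 2110 · 57.3 = 2.89 mm.
The walls impose strain ε = −(2.89)/2110 = -1.3695e-03; σ = Eε = 72300 · -1.3695e-03 = -99.01 MPa.

-99.0 MPa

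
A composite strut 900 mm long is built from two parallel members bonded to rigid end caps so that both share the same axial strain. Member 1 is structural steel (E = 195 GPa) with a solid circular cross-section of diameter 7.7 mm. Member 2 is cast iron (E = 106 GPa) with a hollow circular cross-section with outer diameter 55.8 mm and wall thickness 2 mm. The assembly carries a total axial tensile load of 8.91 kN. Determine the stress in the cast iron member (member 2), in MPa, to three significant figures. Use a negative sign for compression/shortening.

A_1 = 46.57 mm².
A_2 = 338 mm².
Equal strain + equilibrium ⇒ each member carries load in proportion to AE: A₁E₁ = 9080000 N, A₂E₂ = 35830000 N, ΣAE = 44910000 N.
σ₂ = P·E₂/ΣAE = 8910·106000/44910000 = 21.03 MPa.

21.0 MPa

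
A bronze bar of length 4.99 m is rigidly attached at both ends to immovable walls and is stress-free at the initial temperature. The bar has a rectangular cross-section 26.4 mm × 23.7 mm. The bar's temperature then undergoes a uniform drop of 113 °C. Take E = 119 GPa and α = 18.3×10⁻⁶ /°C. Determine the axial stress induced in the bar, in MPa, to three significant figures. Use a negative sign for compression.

246 MPa

Free thermal expansion αLΔT = 18.3e-6 · 4990 · -113 = -10.32 mm.
The walls impose strain ε = −(-10.32)/4990 = 2.0679e-03; σ = Eε = 119000 · 2.0679e-03 = 246.1 MPa.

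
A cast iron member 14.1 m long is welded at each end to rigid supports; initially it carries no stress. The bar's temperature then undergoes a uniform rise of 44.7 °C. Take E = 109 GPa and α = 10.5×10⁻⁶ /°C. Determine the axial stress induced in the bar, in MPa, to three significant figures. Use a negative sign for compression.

Free thermal expansion αLΔT = 10.5e-6 · 14100 · 44.7 = 6.618 mm.
The walls impose strain ε = −(6.618)/14100 = -4.6935e-04; σ = Eε = 109000 · -4.6935e-04 = -51.16 MPa.

-51.2 MPa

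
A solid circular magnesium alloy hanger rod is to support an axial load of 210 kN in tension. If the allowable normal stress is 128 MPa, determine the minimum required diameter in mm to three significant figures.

Required area A ≥ P/σ_allow = 210000/128 = 1641 mm².
For a solid circular section, d ≥ √(4A/π) = 45.7 mm.

45.7 mm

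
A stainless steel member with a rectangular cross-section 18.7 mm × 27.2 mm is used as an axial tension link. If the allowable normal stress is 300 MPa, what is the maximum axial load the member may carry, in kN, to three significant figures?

153 kN

A = 508.6 mm².
P_max = σ_allow · A = 300 · 508.6 = 152600 N = 152.6 kN.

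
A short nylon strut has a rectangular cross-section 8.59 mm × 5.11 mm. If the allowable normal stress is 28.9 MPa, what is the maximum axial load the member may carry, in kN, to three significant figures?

A = 43.89 mm².
P_max = σ_allow · A = 28.9 · 43.89 = 1269 N = 1.269 kN.

1.27 kN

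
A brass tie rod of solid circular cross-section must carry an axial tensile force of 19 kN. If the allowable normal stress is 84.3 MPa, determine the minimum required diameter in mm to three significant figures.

Required area A ≥ P/σ_allow = 19000/84.3 = 225.4 mm².
For a solid circular section, d ≥ √(4A/π) = 16.94 mm.

16.9 mm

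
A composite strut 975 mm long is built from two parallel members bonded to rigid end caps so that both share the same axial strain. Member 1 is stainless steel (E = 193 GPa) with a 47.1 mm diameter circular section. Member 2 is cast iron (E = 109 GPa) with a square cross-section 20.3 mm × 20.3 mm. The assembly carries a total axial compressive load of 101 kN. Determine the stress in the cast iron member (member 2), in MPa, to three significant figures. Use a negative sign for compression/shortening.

A_1 = 1742 mm².
A_2 = 412.1 mm².
Equal strain + equilibrium ⇒ each member carries load in proportion to AE: A₁E₁ = 336300000 N, A₂E₂ = 44920000 N, ΣAE = 381200000 N.
σ₂ = P·E₂/ΣAE = -101000·109000/381200000 = -28.88 MPa.

-28.9 MPa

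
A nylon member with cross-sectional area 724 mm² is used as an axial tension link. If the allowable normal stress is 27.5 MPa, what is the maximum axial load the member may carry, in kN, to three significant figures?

P_max = σ_allow · A = 27.5 · 724 = 19910 N = 19.91 kN.

19.9 kN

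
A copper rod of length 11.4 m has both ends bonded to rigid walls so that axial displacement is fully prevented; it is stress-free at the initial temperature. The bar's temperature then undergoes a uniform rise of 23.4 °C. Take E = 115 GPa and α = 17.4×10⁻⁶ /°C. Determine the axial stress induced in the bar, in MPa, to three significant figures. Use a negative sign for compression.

Free thermal expansion αLΔT = 17.4e-6 · 11400 · 23.4 = 4.642 mm.
The walls impose strain ε = −(4.642)/11400 = -4.0716e-04; σ = Eε = 115000 · -4.0716e-04 = -46.82 MPa.

-46.8 MPa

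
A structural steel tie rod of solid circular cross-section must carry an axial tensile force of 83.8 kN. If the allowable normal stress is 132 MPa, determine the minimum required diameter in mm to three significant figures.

28.4 mm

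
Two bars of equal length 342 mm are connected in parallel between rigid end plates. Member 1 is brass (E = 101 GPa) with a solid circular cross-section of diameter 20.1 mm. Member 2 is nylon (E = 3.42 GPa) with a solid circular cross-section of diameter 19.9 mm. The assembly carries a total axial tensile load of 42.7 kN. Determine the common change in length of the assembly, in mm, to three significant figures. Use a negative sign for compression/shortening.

0.441 mm

A_1 = 317.3 mm².
A_2 = 311 mm².
Equal strain + equilibrium ⇒ each member carries load in proportion to AE: A₁E₁ = 32050000 N, A₂E₂ = 1064000 N, ΣAE = 33110000 N.
δ = PL/ΣAE = 42700·342/33110000 = 0.441 mm.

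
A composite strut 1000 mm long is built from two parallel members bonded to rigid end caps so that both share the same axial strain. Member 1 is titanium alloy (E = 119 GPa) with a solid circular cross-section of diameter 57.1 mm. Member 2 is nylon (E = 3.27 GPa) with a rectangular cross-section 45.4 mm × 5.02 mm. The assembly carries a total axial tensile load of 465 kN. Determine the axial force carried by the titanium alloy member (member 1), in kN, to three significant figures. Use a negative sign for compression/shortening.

464 kN

A_1 = 2561 mm².
A_2 = 227.9 mm².
Equal strain + equilibrium ⇒ each member carries load in proportion to AE: A₁E₁ = 304700000 N, A₂E₂ = 745300 N, ΣAE = 305500000 N.
F₁ = P·A₁E₁/ΣAE = 465000·304700000/305500000 = 463900 N.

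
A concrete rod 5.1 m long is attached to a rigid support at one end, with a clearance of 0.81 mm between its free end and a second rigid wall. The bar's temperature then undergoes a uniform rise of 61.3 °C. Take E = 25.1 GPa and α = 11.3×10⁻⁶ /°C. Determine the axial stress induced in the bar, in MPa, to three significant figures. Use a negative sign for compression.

-13.4 MPa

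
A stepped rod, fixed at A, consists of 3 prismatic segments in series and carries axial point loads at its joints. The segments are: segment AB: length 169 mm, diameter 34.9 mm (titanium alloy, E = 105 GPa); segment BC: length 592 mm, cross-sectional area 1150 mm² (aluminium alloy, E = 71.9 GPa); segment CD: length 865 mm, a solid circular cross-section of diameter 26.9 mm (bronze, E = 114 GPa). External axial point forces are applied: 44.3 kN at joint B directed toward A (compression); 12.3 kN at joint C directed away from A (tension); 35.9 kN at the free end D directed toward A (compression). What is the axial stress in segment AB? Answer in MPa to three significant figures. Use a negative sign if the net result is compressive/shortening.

-71.0 MPa

Internal axial forces (sectioning from the free end, tension +): N_CD = -35.9 kN, N_BC = -23.6 kN, N_AB = -67.9 kN.
A_AB = 956.6 mm².
σ_AB = N_AB/A_AB = -67900/956.6 = -70.98 MPa.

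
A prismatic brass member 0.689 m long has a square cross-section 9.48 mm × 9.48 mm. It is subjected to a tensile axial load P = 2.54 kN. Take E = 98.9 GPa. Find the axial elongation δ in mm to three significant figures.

0.197 mm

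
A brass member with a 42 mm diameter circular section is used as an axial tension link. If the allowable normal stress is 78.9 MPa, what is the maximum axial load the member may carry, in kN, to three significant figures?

109 kN

A = 1385 mm².
P_max = σ_allow · A = 78.9 · 1385 = 109300 N = 109.3 kN.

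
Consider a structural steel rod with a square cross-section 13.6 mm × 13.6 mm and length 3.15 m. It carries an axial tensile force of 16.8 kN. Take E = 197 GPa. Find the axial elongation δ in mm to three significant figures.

1.45 mm

A = 185 mm².
δ_mech = NL/(AE) = 16800·3150/(185·197000) = 1.452 mm.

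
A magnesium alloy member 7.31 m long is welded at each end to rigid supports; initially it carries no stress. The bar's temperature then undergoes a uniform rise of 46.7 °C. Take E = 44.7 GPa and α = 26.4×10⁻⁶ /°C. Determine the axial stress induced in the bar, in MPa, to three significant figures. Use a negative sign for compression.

Free thermal expansion αLΔT = 26.4e-6 · 7310 · 46.7 = 9.012 mm.
The walls impose strain ε = −(9.012)/7310 = -1.2329e-03; σ = Eε = 44700 · -1.2329e-03 = -55.11 MPa.

-55.1 MPa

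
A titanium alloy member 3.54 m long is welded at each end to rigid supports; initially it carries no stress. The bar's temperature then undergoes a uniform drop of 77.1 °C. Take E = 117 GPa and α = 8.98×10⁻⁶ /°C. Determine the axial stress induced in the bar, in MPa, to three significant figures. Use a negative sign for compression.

Free thermal expansion αLΔT = 8.98e-6 · 3540 · -77.1 = -2.451 mm.
The walls impose strain ε = −(-2.451)/3540 = 6.9236e-04; σ = Eε = 117000 · 6.9236e-04 = 81.01 MPa.

81.0 MPa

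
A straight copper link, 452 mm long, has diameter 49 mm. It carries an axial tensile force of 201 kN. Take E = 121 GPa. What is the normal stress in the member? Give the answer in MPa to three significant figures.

107 MPa

A = 1886 mm².
σ = N/A = 201000/1886 = 106.6 MPa.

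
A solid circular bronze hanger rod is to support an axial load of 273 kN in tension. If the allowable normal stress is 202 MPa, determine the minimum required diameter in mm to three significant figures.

Required area A ≥ P/σ_allow = 273000/202 = 1351 mm².
For a solid circular section, d ≥ √(4A/π) = 41.48 mm.

41.5 mm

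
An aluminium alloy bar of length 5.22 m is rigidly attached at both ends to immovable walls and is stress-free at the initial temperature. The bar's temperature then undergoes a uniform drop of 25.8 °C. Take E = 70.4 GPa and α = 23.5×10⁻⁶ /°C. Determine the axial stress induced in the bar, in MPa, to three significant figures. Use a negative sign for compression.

42.7 MPa

Free thermal expansion αLΔT = 23.5e-6 · 5220 · -25.8 = -3.165 mm.
The walls impose strain ε = −(-3.165)/5220 = 6.0630e-04; σ = Eε = 70400 · 6.0630e-04 = 42.68 MPa.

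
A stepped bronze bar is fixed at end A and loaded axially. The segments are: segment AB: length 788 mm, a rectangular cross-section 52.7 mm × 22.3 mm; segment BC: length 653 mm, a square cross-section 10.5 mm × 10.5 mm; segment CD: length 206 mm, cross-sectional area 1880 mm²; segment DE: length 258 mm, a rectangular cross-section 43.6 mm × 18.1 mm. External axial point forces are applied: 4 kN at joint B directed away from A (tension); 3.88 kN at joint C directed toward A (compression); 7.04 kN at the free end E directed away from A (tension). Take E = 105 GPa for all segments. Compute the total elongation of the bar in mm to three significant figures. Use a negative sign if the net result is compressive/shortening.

Internal axial forces (sectioning from the free end, tension +): N_DE = 7.04 kN, N_CD = 7.04 kN, N_BC = 3.16 kN, N_AB = 7.16 kN.
A_AB = 1175 mm².
A_BC = 110.2 mm².
A_DE = 789.2 mm².
δ_AB = 7160·788/(1175·105000) = 0.04572 mm
δ_BC = 3160·653/(110.2·105000) = 0.1783 mm
δ_CD = 7040·206/(1880·105000) = 0.007347 mm
δ_DE = 7040·258/(789.2·105000) = 0.02192 mm
δ = Σδ_i = 0.2532 mm.

0.253 mm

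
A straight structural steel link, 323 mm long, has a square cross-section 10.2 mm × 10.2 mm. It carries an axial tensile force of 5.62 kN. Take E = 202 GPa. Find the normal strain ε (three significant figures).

2.67e-04

A = 104 mm².
σ = N/A = 54.02 MPa; ε = σ/E = 54.02/202000 = 2.674e-04.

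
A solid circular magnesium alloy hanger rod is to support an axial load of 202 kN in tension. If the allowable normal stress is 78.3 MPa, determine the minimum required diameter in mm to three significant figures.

Required area A ≥ P/σ_allow = 202000/78.3 = 2580 mm².
For a solid circular section, d ≥ √(4A/π) = 57.31 mm.

57.3 mm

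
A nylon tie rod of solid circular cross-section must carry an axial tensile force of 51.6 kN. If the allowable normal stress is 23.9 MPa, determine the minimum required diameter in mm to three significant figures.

Required area A ≥ P/σ_allow = 51600/23.9 = 2159 mm².
For a solid circular section, d ≥ √(4A/π) = 52.43 mm.

52.4 mm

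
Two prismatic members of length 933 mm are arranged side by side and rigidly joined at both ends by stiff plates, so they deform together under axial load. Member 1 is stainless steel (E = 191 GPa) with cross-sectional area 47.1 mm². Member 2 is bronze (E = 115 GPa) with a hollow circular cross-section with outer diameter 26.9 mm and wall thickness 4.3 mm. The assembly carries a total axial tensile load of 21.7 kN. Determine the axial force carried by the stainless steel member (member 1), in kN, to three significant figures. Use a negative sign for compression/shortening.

4.43 kN

A_2 = 305.3 mm².
Equal strain + equilibrium ⇒ each member carries load in proportion to AE: A₁E₁ = 8996000 N, A₂E₂ = 35110000 N, ΣAE = 44110000 N.
F₁ = P·A₁E₁/ΣAE = 21700·8996000/44110000 = 4426 N.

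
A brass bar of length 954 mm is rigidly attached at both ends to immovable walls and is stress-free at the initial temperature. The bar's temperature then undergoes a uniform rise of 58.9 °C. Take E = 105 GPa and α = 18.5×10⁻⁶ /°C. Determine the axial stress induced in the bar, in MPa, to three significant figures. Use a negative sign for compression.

Free thermal expansion αLΔT = 18.5e-6 · 954 · 58.9 = 1.04 mm.
The walls impose strain ε = −(1.04)/954 = -1.0896e-03; σ = Eε = 105000 · -1.0896e-03 = -114.4 MPa.

-114 MPa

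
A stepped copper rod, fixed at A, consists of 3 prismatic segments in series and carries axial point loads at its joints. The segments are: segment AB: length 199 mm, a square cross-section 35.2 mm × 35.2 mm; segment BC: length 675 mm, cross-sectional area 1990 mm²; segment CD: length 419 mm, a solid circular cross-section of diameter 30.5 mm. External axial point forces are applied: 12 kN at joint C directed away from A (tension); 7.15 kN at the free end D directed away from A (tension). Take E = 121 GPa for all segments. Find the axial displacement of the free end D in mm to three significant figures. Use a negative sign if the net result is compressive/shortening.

Internal axial forces (sectioning from the free end, tension +): N_CD = 7.15 kN, N_BC = 19.15 kN, N_AB = 19.15 kN.
A_AB = 1239 mm².
A_CD = 730.6 mm².
δ_AB = 19150·199/(1239·121000) = 0.02542 mm
δ_BC = 19150·675/(1990·121000) = 0.05368 mm
δ_CD = 7150·419/(730.6·121000) = 0.03389 mm
δ = Σδ_i = 0.113 mm.

0.113 mm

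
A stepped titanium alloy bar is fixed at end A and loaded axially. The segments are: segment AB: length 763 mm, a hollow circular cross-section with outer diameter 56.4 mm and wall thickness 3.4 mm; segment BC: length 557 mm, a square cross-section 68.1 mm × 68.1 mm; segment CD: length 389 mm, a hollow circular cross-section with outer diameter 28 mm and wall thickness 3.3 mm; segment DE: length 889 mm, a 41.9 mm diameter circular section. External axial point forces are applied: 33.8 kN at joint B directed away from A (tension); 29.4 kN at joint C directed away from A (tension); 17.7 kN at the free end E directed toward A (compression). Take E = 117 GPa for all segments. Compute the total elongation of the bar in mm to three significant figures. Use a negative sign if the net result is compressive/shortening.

Internal axial forces (sectioning from the free end, tension +): N_DE = -17.7 kN, N_CD = -17.7 kN, N_BC = 11.7 kN, N_AB = 45.5 kN.
A_AB = 566.1 mm².
A_BC = 4638 mm².
A_CD = 256.1 mm².
A_DE = 1379 mm².
δ_AB = 45500·763/(566.1·117000) = 0.5241 mm
δ_BC = 11700·557/(4638·117000) = 0.01201 mm
δ_CD = -17700·389/(256.1·117000) = -0.2298 mm
δ_DE = -17700·889/(1379·117000) = -0.09754 mm
δ = Σδ_i = 0.2088 mm.

0.209 mm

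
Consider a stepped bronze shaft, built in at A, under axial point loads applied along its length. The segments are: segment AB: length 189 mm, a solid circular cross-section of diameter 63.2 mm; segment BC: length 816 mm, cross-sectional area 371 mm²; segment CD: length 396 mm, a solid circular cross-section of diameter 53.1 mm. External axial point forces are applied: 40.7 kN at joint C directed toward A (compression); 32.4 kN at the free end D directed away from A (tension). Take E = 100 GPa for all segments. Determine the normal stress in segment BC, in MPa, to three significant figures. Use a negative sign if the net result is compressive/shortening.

Internal axial forces (sectioning from the free end, tension +): N_CD = 32.4 kN, N_BC = -8.3 kN, N_AB = -8.3 kN.
σ_BC = N_BC/A_BC = -8300/371 = -22.37 MPa.

-22.4 MPa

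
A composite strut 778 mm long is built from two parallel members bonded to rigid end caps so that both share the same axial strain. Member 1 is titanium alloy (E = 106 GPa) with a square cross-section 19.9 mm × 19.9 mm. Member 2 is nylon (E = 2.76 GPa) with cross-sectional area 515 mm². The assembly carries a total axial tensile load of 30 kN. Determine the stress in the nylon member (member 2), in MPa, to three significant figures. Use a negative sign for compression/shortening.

A_1 = 396 mm².
Equal strain + equilibrium ⇒ each member carries load in proportion to AE: A₁E₁ = 41980000 N, A₂E₂ = 1421000 N, ΣAE = 43400000 N.
σ₂ = P·E₂/ΣAE = 30000·2760/43400000 = 1.908 MPa.

1.91 MPa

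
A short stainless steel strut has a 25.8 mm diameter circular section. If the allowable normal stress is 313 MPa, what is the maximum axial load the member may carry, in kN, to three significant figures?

A = 522.8 mm².
P_max = σ_allow · A = 313 · 522.8 = 163600 N = 163.6 kN.

164 kN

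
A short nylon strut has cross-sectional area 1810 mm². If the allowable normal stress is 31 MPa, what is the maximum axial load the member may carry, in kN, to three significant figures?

P_max = σ_allow · A = 31 · 1810 = 56110 N = 56.11 kN.

56.1 kN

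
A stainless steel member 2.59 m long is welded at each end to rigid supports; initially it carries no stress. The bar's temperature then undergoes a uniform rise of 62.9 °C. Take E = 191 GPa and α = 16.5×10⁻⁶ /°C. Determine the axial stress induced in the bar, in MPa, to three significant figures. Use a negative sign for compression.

Free thermal expansion αLΔT = 16.5e-6 · 2590 · 62.9 = 2.688 mm.
The walls impose strain ε = −(2.688)/2590 = -1.0378e-03; σ = Eε = 191000 · -1.0378e-03 = -198.2 MPa.

-198 MPa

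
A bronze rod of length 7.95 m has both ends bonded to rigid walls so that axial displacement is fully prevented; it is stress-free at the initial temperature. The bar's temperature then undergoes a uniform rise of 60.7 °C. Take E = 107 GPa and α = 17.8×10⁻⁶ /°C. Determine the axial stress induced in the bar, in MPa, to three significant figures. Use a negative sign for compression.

-116 MPa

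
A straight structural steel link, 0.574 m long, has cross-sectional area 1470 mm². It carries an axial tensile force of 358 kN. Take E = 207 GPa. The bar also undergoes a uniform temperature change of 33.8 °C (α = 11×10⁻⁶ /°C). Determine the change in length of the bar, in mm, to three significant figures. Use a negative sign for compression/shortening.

0.889 mm

δ_mech = NL/(AE) = 358000·574/(1470·207000) = 0.6753 mm.
δ_thermal = αLΔT = 11e-6·574·33.8 = 0.2134 mm.
δ = δ_mech + δ_thermal = 0.8887 mm.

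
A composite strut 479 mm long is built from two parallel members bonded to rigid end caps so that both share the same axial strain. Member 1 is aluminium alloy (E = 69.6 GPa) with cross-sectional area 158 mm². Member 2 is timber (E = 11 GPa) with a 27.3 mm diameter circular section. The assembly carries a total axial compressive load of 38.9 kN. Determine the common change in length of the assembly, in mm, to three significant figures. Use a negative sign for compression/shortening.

-1.07 mm

A_2 = 585.3 mm².
Equal strain + equilibrium ⇒ each member carries load in proportion to AE: A₁E₁ = 11000000 N, A₂E₂ = 6439000 N, ΣAE = 17440000 N.
δ = PL/ΣAE = -38900·479/17440000 = -1.069 mm.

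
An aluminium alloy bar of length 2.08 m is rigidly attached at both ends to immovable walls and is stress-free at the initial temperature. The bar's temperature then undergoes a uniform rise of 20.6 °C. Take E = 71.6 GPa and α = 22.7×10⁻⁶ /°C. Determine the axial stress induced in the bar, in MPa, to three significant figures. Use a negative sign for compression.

Free thermal expansion αLΔT = 22.7e-6 · 2080 · 20.6 = 0.9726 mm.
The walls impose strain ε = −(0.9726)/2080 = -4.6762e-04; σ = Eε = 71600 · -4.6762e-04 = -33.48 MPa.

-33.5 MPa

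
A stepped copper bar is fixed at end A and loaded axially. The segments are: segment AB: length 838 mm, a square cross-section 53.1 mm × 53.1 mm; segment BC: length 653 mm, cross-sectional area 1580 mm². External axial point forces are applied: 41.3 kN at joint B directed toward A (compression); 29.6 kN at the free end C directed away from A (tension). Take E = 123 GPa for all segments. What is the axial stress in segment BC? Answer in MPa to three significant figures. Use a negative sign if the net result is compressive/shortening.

18.7 MPa

Internal axial forces (sectioning from the free end, tension +): N_BC = 29.6 kN, N_AB = -11.7 kN.
σ_BC = N_BC/A_BC = 29600/1580 = 18.73 MPa.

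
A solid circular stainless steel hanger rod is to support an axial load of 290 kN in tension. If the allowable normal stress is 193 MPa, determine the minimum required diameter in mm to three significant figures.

Required area A ≥ P/σ_allow = 290000/193 = 1503 mm².
For a solid circular section, d ≥ √(4A/π) = 43.74 mm.

43.7 mm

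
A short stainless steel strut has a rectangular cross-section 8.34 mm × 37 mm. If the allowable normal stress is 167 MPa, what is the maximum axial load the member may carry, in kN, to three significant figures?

A = 308.6 mm².
P_max = σ_allow · A = 167 · 308.6 = 51530 N = 51.53 kN.

51.5 kN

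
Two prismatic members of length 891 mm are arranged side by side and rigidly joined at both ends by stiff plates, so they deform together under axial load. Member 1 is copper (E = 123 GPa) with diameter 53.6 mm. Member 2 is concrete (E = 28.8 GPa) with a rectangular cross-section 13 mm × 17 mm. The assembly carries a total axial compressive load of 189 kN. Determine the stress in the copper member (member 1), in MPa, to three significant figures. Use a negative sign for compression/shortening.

A_1 = 2256 mm².
A_2 = 221 mm².
Equal strain + equilibrium ⇒ each member carries load in proportion to AE: A₁E₁ = 277500000 N, A₂E₂ = 6365000 N, ΣAE = 283900000 N.
σ₁ = P·E₁/ΣAE = -189000·123000/283900000 = -81.88 MPa.

-81.9 MPa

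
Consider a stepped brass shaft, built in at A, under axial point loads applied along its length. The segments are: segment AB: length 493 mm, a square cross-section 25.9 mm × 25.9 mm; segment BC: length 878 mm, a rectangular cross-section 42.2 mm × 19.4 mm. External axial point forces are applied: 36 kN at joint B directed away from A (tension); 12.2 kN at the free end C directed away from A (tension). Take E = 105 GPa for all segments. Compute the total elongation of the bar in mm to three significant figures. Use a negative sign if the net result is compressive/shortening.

Internal axial forces (sectioning from the free end, tension +): N_BC = 12.2 kN, N_AB = 48.2 kN.
A_AB = 670.8 mm².
A_BC = 818.7 mm².
δ_AB = 48200·493/(670.8·105000) = 0.3374 mm
δ_BC = 12200·878/(818.7·105000) = 0.1246 mm
δ = Σδ_i = 0.462 mm.

0.462 mm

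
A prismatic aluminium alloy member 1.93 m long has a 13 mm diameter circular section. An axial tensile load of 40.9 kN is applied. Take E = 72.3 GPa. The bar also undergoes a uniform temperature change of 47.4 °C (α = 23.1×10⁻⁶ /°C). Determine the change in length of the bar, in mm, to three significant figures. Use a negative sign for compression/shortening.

A = 132.7 mm².
δ_mech = NL/(AE) = 40900·1930/(132.7·72300) = 8.226 mm.
δ_thermal = αLΔT = 23.1e-6·1930·47.4 = 2.113 mm.
δ = δ_mech + δ_thermal = 10.34 mm.

10.3 mm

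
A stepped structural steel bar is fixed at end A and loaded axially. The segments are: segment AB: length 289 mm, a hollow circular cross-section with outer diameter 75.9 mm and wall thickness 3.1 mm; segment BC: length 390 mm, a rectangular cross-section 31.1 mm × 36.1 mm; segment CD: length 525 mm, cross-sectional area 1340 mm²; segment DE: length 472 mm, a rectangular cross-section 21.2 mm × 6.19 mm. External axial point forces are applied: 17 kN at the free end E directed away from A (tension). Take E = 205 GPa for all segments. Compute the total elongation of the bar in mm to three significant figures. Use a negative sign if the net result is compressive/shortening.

0.393 mm

Internal axial forces (sectioning from the free end, tension +): N_DE = 17 kN, N_CD = 17 kN, N_BC = 17 kN, N_AB = 17 kN.
A_AB = 709 mm².
A_BC = 1123 mm².
A_DE = 131.2 mm².
δ_AB = 17000·289/(709·205000) = 0.0338 mm
δ_BC = 17000·390/(1123·205000) = 0.02881 mm
δ_CD = 17000·525/(1340·205000) = 0.03249 mm
δ_DE = 17000·472/(131.2·205000) = 0.2983 mm
δ = Σδ_i = 0.3934 mm.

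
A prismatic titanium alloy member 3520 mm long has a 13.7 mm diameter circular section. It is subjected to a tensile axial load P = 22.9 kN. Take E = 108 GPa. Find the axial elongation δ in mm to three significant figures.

5.06 mm

A = 147.4 mm².
δ_mech = NL/(AE) = 22900·3520/(147.4·108000) = 5.063 mm.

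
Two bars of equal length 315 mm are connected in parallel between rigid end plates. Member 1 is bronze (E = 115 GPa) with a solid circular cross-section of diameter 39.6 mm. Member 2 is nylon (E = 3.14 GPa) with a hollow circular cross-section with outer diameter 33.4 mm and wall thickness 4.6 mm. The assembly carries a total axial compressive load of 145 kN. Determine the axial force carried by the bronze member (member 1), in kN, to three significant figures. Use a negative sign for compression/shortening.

A_1 = 1232 mm².
A_2 = 416.2 mm².
Equal strain + equilibrium ⇒ each member carries load in proportion to AE: A₁E₁ = 141600000 N, A₂E₂ = 1307000 N, ΣAE = 142900000 N.
F₁ = P·A₁E₁/ΣAE = -145000·141600000/142900000 = -143700 N.

-144 kN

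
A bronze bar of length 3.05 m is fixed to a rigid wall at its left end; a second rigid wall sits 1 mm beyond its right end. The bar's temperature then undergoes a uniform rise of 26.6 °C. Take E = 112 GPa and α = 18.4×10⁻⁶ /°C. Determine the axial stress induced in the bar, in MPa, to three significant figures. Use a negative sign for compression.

-18.1 MPa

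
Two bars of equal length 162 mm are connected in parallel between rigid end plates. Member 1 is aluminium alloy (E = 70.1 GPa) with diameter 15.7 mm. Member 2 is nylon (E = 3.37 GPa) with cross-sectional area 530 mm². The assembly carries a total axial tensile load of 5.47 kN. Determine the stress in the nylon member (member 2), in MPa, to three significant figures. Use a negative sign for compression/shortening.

A_1 = 193.6 mm².
Equal strain + equilibrium ⇒ each member carries load in proportion to AE: A₁E₁ = 13570000 N, A₂E₂ = 1786000 N, ΣAE = 15360000 N.
σ₂ = P·E₂/ΣAE = 5470·3370/15360000 = 1.2 MPa.

1.20 MPa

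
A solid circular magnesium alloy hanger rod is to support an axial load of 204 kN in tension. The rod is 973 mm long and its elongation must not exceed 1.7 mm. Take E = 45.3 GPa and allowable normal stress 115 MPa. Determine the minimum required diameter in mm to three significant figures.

Required area A ≥ P/σ_allow = 204000/115 = 1774 mm².
For a solid circular section, d ≥ √(4A/π) = 47.52 mm.
Elongation limit: A ≥ PL/(Eδ_allow) = 204000·973/(45300·1.7) = 2577 mm² ⇒ d ≥ 57.29 mm.
The elongation limit governs.

57.3 mm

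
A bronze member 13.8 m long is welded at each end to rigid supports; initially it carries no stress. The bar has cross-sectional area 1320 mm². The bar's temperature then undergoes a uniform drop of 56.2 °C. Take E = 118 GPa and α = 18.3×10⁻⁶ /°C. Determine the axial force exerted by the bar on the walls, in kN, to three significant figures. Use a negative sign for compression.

Free thermal expansion αLΔT = 18.3e-6 · 13800 · -56.2 = -14.19 mm.
The walls impose strain ε = −(-14.19)/13800 = 1.0285e-03; σ = Eε = 118000 · 1.0285e-03 = 121.4 MPa.
Wall reaction R = σ·A = 121.4·1320 = 160200 N = 160.2 kN.

160 kN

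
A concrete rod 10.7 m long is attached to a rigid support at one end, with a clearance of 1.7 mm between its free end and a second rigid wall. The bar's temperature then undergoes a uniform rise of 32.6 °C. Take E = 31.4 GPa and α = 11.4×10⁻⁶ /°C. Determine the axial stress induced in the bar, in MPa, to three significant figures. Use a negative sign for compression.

-6.68 MPa

Free thermal expansion αLΔT = 11.4e-6 · 10700 · 32.6 = 3.977 mm.
The walls engage after the gap closes; constrained expansion = 3.977 − 1.7 = 2.277 mm.
The walls impose strain ε = −(2.277)/10700 = -2.1276e-04; σ = Eε = 31400 · -2.1276e-04 = -6.681 MPa.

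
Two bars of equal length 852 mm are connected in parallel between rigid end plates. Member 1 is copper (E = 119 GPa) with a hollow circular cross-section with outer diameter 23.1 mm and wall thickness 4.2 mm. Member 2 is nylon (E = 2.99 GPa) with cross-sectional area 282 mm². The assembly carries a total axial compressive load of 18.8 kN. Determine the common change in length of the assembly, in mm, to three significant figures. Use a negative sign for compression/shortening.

-0.525 mm

A_1 = 249.4 mm².
Equal strain + equilibrium ⇒ each member carries load in proportion to AE: A₁E₁ = 29680000 N, A₂E₂ = 843200 N, ΣAE = 30520000 N.
δ = PL/ΣAE = -18800·852/30520000 = -0.5248 mm.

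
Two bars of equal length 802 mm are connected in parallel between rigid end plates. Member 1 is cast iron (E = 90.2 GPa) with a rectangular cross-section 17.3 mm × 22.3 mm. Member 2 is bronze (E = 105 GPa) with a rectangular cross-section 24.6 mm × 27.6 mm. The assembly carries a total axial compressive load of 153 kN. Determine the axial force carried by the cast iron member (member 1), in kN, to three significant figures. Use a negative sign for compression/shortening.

-50.2 kN

A_1 = 385.8 mm².
A_2 = 679 mm².
Equal strain + equilibrium ⇒ each member carries load in proportion to AE: A₁E₁ = 34800000 N, A₂E₂ = 71290000 N, ΣAE = 106100000 N.
F₁ = P·A₁E₁/ΣAE = -153000·34800000/106100000 = -50190 N.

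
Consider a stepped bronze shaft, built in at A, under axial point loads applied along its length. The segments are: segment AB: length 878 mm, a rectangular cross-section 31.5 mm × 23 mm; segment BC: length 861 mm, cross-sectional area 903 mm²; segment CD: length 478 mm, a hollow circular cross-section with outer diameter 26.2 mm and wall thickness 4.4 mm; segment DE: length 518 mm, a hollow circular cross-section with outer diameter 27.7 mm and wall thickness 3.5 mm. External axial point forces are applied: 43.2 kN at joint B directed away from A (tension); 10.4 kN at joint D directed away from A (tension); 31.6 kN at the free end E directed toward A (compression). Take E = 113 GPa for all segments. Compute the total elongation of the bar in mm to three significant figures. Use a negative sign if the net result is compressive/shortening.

-0.785 mm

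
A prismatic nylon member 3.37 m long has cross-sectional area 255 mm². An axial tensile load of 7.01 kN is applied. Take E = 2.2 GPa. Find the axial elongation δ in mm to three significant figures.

δ_mech = NL/(AE) = 7010·3370/(255·2200) = 42.11 mm.

42.1 mm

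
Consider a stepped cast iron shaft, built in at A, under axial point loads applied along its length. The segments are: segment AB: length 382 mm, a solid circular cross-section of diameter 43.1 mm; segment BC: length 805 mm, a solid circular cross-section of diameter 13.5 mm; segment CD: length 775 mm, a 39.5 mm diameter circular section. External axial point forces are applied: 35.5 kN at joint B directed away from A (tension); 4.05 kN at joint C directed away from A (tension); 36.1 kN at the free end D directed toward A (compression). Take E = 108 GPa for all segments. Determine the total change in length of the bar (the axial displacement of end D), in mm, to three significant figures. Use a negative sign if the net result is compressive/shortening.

Internal axial forces (sectioning from the free end, tension +): N_CD = -36.1 kN, N_BC = -32.05 kN, N_AB = 3.45 kN.
A_AB = 1459 mm².
A_BC = 143.1 mm².
A_CD = 1225 mm².
δ_AB = 3450·382/(1459·108000) = 0.008364 mm
δ_BC = -32050·805/(143.1·108000) = -1.669 mm
δ_CD = -36100·775/(1225·108000) = -0.2114 mm
δ = Σδ_i = -1.872 mm.

-1.87 mm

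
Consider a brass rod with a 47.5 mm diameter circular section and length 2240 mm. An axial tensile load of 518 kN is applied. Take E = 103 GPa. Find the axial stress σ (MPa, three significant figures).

292 MPa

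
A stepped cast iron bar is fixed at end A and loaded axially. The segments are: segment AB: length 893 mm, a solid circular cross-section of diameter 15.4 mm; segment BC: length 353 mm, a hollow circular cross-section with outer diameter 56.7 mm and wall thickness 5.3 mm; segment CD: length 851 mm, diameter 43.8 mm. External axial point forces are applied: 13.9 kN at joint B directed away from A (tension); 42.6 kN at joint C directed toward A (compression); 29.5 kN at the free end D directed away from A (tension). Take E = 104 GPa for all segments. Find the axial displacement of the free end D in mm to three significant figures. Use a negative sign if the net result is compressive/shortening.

Internal axial forces (sectioning from the free end, tension +): N_CD = 29.5 kN, N_BC = -13.1 kN, N_AB = 0.8 kN.
A_AB = 186.3 mm².
A_BC = 855.8 mm².
A_CD = 1507 mm².
δ_AB = 800·893/(186.3·104000) = 0.03688 mm
δ_BC = -13100·353/(855.8·104000) = -0.05195 mm
δ_CD = 29500·851/(1507·104000) = 0.1602 mm
δ = Σδ_i = 0.1451 mm.

0.145 mm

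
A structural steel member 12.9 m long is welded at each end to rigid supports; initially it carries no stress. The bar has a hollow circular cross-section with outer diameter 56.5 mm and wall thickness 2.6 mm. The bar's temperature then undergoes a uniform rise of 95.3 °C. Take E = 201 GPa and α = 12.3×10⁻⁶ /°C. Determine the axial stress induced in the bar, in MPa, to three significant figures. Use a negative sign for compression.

Free thermal expansion αLΔT = 12.3e-6 · 12900 · 95.3 = 15.12 mm.
The walls impose strain ε = −(15.12)/12900 = -1.1722e-03; σ = Eε = 201000 · -1.1722e-03 = -235.6 MPa.

-236 MPa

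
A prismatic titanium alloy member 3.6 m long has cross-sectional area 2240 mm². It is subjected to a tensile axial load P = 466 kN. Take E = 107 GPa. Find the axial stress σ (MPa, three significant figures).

σ = N/A = 466000/2240 = 208 MPa.

208 MPa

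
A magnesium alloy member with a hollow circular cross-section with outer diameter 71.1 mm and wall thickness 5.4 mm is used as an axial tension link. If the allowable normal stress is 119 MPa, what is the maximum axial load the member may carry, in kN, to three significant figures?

A = 1115 mm².
P_max = σ_allow · A = 119 · 1115 = 132600 N = 132.6 kN.

133 kN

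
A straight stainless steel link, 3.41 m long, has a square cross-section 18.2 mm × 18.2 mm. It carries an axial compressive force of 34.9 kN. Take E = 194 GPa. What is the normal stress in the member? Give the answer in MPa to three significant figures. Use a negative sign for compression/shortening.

-105 MPa

A = 331.2 mm².
σ = N/A = -34900/331.2 = -105.4 MPa.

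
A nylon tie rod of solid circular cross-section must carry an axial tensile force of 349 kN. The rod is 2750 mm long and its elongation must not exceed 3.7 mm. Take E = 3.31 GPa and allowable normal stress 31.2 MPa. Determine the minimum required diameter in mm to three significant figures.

316 mm

Required area A ≥ P/σ_allow = 349000/31.2 = 11190 mm².
For a solid circular section, d ≥ √(4A/π) = 119.3 mm.
Elongation limit: A ≥ PL/(Eδ_allow) = 349000·2750/(3310·3.7) = 78370 mm² ⇒ d ≥ 315.9 mm.
The elongation limit governs.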